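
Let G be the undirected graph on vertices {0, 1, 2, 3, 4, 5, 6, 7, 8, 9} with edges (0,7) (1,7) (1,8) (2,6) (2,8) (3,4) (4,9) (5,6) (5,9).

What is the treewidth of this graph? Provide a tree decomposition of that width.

Treewidth 1.
One optimal decomposition is:
Bags: B1 = {0, 7}  B2 = {1, 7}  B3 = {1, 8}  B4 = {2, 8}  B5 = {2, 6}  B6 = {5, 6}  B7 = {5, 9}  B8 = {4, 9}  B9 = {3, 4}
Tree: B1–B2, B2–B3, B3–B4, B4–B5, B5–B6, B6–B7, B7–B8, B8–B9

The largest bag has 2 vertices, giving width 1; this decomposition certifies tw(G) ≤ 1. Any graph with an edge has treewidth ≥ 1, and G has the edge 0–7. The upper and lower bounds meet at 1, so that is the treewidth.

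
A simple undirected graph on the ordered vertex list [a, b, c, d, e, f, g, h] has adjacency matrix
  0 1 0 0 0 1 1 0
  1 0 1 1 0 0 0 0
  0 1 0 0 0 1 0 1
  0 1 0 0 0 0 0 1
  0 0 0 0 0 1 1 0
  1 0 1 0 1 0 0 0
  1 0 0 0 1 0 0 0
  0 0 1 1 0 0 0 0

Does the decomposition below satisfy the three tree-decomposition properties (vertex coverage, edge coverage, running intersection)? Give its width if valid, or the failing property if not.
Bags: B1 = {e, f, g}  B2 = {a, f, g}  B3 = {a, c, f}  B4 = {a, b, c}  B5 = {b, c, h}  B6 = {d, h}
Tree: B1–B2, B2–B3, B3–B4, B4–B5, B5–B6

No — edge (b,d) lies in no bag.

A tree decomposition must satisfy three properties: every vertex lies in some bag; for every edge, both endpoints lie together in some bag; and for every vertex, the bags containing it form a connected subtree. Here edge (b,d) lies in no bag, so the decomposition is invalid.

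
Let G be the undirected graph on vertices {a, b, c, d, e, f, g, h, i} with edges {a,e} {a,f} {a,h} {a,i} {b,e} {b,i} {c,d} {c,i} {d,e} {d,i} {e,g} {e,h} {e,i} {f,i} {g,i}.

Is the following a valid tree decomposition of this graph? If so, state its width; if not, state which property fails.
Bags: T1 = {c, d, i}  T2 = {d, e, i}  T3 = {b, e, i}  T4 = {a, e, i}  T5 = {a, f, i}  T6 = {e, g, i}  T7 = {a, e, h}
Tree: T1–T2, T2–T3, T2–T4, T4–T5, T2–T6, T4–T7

Yes; width 2.

Vertex coverage: the bags together contain {a, b, c, d, e, f, g, h, i}, the full vertex set. Edge coverage: each edge of G has both endpoints in at least one bag. Running intersection: for every vertex, the bags containing it form a connected subtree. All three properties hold, so this is a valid tree decomposition of width max|bag| − 1 = 2, and hence tw(G) ≤ 2.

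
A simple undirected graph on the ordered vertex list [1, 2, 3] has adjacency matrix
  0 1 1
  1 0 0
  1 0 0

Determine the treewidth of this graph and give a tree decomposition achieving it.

Treewidth 1.
Bags: B1 = {1, 2}  B2 = {1, 3}
Tree: B1–B2

Every bag has size at most 2, so the width is 2 − 1 = 1 and tw(G) ≤ 1. Since G has at least one edge (e.g. 1–2), it is not an edgeless graph, so tw(G) ≥ 1. Combining the bounds, tw(G) = 1.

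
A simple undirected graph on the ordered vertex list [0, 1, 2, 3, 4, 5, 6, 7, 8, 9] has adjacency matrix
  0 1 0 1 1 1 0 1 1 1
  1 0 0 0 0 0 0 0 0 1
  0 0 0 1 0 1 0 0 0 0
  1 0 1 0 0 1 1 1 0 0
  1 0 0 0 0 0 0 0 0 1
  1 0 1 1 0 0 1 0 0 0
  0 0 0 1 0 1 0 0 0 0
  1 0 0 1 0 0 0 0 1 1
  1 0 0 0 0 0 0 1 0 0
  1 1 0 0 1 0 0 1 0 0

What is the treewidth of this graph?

A width-2 tree decomposition is:
Bags: B1 = {0, 7, 9}  B2 = {0, 7, 8}  B3 = {0, 1, 9}  B4 = {0, 3, 7}  B5 = {0, 3, 5}  B6 = {0, 4, 9}  B7 = {2, 3, 5}  B8 = {3, 5, 6}
Tree: B1–B2, B1–B3, B2–B4, B4–B5, B3–B6, B5–B7, B5–B8
Each bag holds 3 vertices, so the decomposition has width 2, which upper-bounds the treewidth. For the lower bound, the 3 vertices {0, 1, 9} are pairwise adjacent, and any tree decomposition puts a clique entirely inside one bag — forcing width ≥ 2. Therefore the treewidth is 2.

2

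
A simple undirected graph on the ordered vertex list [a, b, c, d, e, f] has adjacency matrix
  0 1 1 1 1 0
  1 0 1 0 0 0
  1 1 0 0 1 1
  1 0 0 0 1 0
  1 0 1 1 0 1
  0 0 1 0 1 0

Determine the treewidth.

2

A width-2 tree decomposition is:
Bags: B1 = {a, d, e}  B2 = {a, c, e}  B3 = {a, b, c}  B4 = {c, e, f}
Tree: B1–B2, B2–B3, B2–B4
Every bag has size at most 3, so the width is 3 − 1 = 2 and tw(G) ≤ 2. Conversely, {a, d, e} is a clique of size 3, and the vertices of any clique must share a bag in every tree decomposition; so some bag has ≥ 3 vertices and tw(G) ≥ 2. Combining the bounds, tw(G) = 2.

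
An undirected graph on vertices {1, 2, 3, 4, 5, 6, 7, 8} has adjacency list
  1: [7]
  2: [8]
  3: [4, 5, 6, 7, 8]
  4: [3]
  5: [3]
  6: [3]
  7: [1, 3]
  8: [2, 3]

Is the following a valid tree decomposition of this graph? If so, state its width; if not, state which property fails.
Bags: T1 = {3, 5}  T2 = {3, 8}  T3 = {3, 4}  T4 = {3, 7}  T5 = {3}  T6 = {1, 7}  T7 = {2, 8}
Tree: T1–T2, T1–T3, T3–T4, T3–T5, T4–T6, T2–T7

A tree decomposition must satisfy three properties: every vertex lies in some bag; for every edge, both endpoints lie together in some bag; and for every vertex, the bags containing it form a connected subtree. Here vertex 6 appears in no bag, so the decomposition is invalid.

No — vertex 6 appears in no bag.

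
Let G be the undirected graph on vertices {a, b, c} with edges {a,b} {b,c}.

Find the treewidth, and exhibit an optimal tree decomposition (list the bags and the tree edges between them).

Treewidth 1.
Bags: B1 = {a, b}  B2 = {b, c}
Tree: B1–B2

The largest bag has 2 vertices, giving width 1; this decomposition certifies tw(G) ≤ 1. Since G has at least one edge (e.g. a–b), it is not an edgeless graph, so tw(G) ≥ 1. Combining the bounds, tw(G) = 1.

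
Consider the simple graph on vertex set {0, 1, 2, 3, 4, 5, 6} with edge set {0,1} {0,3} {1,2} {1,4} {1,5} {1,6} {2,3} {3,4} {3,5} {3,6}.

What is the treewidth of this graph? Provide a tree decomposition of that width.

Treewidth 2.
Bags: B1 = {1, 3, 4}  B2 = {0, 1, 3}  B3 = {1, 3, 5}  B4 = {1, 3, 6}  B5 = {1, 2, 3}
Tree: B1–B2, B2–B3, B3–B4, B4–B5

Each bag holds 3 vertices, so the decomposition has width 2, which upper-bounds the treewidth. The edges 1–4–3–0–1 form a cycle, so G is not a tree and its treewidth is at least 2. Hence tw(G) = 2 exactly.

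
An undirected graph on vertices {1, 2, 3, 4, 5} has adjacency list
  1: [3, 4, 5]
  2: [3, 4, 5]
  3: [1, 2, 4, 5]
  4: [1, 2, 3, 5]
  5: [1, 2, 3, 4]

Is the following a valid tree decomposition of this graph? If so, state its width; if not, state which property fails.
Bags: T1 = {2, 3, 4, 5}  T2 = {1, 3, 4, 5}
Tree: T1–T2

Every vertex of G appears in some bag (union = {1, 2, 3, 4, 5}); every edge is covered by a bag; and for each vertex v the set of bags containing v is connected in the bag tree. The decomposition is therefore valid. The largest bag has 4 vertices, so the width is 3.

Yes; width 3.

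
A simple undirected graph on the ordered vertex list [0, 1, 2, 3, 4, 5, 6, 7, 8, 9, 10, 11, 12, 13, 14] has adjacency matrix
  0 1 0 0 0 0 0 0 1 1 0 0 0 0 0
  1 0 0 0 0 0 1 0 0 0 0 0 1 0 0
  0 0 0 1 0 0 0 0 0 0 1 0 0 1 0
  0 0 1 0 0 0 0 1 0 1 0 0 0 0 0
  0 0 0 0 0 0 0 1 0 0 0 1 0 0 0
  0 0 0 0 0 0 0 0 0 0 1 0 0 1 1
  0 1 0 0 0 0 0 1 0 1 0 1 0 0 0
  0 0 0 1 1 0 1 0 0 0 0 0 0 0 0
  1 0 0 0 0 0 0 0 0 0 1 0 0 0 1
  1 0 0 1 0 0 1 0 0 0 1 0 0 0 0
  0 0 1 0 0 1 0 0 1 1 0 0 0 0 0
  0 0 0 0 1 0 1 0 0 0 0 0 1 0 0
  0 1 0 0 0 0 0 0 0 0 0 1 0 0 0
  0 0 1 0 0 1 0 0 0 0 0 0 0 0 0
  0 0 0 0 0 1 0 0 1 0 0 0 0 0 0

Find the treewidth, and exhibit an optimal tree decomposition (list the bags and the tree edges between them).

Each bag holds 4 vertices, so the decomposition has width 3, which upper-bounds the treewidth. For the lower bound: the 4 vertex sets {4,11,12}, {1}, {6}, {0,3,7,9} are disjoint, each induces a connected subgraph, and every pair is joined by at least one edge of G. Contracting each set to a single vertex therefore yields K_{4} as a minor, and since treewidth is minor-monotone, tw(G) ≥ tw(K_{4}) = 3. Therefore the treewidth is 3.

Treewidth 3.
One optimal decomposition is:
Bags: B1 = {1, 4, 11, 12}  B2 = {1, 4, 6, 11}  B3 = {1, 4, 6, 7}  B4 = {0, 1, 6, 7}  B5 = {0, 6, 7, 9}  B6 = {0, 3, 7, 9}  B7 = {0, 3, 8, 9}  B8 = {3, 8, 9, 10}  B9 = {2, 3, 8, 10}  B10 = {2, 8, 10, 14}  B11 = {2, 5, 10, 14}  B12 = {2, 5, 13, 14}
Tree: B1–B2, B2–B3, B3–B4, B4–B5, B5–B6, B6–B7, B7–B8, B8–B9, B9–B10, B10–B11, B11–B12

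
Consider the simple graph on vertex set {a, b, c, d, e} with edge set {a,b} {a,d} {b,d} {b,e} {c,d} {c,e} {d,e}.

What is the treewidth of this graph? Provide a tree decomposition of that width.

Treewidth 2.
Bags: B1 = {a, b, d}  B2 = {b, d, e}  B3 = {c, d, e}
Tree: B1–B2, B2–B3

Each bag holds 3 vertices, so the decomposition has width 2, which upper-bounds the treewidth. Conversely, {c, d, e} is a clique of size 3, and the vertices of any clique must share a bag in every tree decomposition; so some bag has ≥ 3 vertices and tw(G) ≥ 2. Therefore the treewidth is 2.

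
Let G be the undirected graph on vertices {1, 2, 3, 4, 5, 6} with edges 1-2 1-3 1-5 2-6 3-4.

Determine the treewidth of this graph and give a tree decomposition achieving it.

The largest bag has 2 vertices, giving width 1; this decomposition certifies tw(G) ≤ 1. Any graph with an edge has treewidth ≥ 1, and G has the edge 2–6. Combining the bounds, tw(G) = 1.

Treewidth 1.
One optimal decomposition is:
Bags: B1 = {2, 6}  B2 = {1, 2}  B3 = {1, 3}  B4 = {1, 5}  B5 = {3, 4}
Tree: B1–B2, B2–B3, B3–B4, B3–B5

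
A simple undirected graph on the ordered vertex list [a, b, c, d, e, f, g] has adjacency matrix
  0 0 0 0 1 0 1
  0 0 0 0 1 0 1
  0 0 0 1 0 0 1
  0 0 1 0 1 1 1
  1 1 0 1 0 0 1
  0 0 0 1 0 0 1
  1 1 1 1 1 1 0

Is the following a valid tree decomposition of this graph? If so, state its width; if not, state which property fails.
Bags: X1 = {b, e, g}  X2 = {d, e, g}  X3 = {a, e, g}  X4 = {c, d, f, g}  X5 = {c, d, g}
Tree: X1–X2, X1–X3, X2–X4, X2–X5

A tree decomposition must satisfy three properties: every vertex lies in some bag; for every edge, both endpoints lie together in some bag; and for every vertex, the bags containing it form a connected subtree. Here bags containing vertex c are not connected in the tree, so the decomposition is invalid.

No — bags containing vertex c are not connected in the tree.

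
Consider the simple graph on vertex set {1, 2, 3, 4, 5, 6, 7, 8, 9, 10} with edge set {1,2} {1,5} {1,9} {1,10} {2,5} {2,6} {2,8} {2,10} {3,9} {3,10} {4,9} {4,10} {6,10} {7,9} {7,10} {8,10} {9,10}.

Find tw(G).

2

A width-2 tree decomposition is:
Bags: B1 = {1, 9, 10}  B2 = {1, 2, 10}  B3 = {7, 9, 10}  B4 = {3, 9, 10}  B5 = {2, 6, 10}  B6 = {1, 2, 5}  B7 = {2, 8, 10}  B8 = {4, 9, 10}
Tree: B1–B2, B1–B3, B1–B4, B2–B5, B2–B6, B2–B7, B3–B8
The largest bag has 3 vertices, giving width 2; this decomposition certifies tw(G) ≤ 2. Conversely, {2, 8, 10} is a clique of size 3, and the vertices of any clique must share a bag in every tree decomposition; so some bag has ≥ 3 vertices and tw(G) ≥ 2. Therefore the treewidth is 2.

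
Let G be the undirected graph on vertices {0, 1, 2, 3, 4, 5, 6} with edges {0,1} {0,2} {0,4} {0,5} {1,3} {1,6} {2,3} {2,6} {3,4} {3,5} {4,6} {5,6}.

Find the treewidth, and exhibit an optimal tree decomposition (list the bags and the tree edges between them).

Each bag holds 4 vertices, so the decomposition has width 3, which upper-bounds the treewidth. For the lower bound: the 4 vertex sets {1,6}, {0,2}, {3}, {5} are disjoint, each induces a connected subgraph, and every pair is joined by at least one edge of G. Contracting each set to a single vertex therefore yields K_{4} as a minor, and since treewidth is minor-monotone, tw(G) ≥ tw(K_{4}) = 3. Combining the bounds, tw(G) = 3.

Treewidth 3.
One such decomposition:
Bags: B1 = {0, 1, 3, 6}  B2 = {0, 2, 3, 6}  B3 = {0, 3, 5, 6}  B4 = {0, 3, 4, 6}
Tree: B1–B2, B2–B3, B3–B4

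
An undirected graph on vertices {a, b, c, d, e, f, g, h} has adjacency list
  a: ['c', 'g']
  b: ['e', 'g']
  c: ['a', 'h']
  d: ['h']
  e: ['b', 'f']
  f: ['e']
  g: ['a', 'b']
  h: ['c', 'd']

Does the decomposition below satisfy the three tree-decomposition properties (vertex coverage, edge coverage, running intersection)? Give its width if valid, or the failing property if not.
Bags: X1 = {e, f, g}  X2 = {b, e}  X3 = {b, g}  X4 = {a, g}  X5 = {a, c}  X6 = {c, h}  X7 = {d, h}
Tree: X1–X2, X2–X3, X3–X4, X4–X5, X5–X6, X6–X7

A tree decomposition must satisfy three properties: every vertex lies in some bag; for every edge, both endpoints lie together in some bag; and for every vertex, the bags containing it form a connected subtree. Here bags containing vertex g are not connected in the tree, so the decomposition is invalid.

No — bags containing vertex g are not connected in the tree.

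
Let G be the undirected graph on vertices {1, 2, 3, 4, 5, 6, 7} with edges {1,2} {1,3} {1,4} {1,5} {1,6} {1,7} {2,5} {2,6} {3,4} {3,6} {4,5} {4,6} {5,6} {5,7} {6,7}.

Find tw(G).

3

A width-3 tree decomposition is:
Bags: B1 = {1, 3, 4, 6}  B2 = {1, 4, 5, 6}  B3 = {1, 5, 6, 7}  B4 = {1, 2, 5, 6}
Tree: B1–B2, B2–B3, B2–B4
Every bag has size at most 4, so the width is 4 − 1 = 3 and tw(G) ≤ 3. Conversely, {1, 3, 4, 6} is a clique of size 4, and the vertices of any clique must share a bag in every tree decomposition; so some bag has ≥ 4 vertices and tw(G) ≥ 3. Therefore the treewidth is 3.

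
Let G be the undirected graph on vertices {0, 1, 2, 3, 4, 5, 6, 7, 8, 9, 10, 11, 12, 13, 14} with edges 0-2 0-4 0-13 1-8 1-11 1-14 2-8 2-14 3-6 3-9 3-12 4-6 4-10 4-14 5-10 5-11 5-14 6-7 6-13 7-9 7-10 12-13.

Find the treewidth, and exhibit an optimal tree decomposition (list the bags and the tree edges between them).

Treewidth 3.
One such decomposition:
Bags: B1 = {3, 7, 9, 12}  B2 = {3, 6, 7, 12}  B3 = {6, 7, 12, 13}  B4 = {6, 7, 10, 13}  B5 = {4, 6, 10, 13}  B6 = {0, 4, 10, 13}  B7 = {0, 4, 5, 10}  B8 = {0, 4, 5, 14}  B9 = {0, 2, 5, 14}  B10 = {2, 5, 11, 14}  B11 = {1, 2, 11, 14}  B12 = {1, 2, 8, 11}
Tree: B1–B2, B2–B3, B3–B4, B4–B5, B5–B6, B6–B7, B7–B8, B8–B9, B9–B10, B10–B11, B11–B12

Every bag has size at most 4, so the width is 4 − 1 = 3 and tw(G) ≤ 3. For the lower bound: the 4 vertex sets {3,9,12}, {7}, {6}, {0,4,10,13} are disjoint, each induces a connected subgraph, and every pair is joined by at least one edge of G. Contracting each set to a single vertex therefore yields K_{4} as a minor, and since treewidth is minor-monotone, tw(G) ≥ tw(K_{4}) = 3. Hence tw(G) = 3 exactly.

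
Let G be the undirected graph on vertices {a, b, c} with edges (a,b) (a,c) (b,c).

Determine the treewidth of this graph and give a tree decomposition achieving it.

With just one bag of size 3, the width is 3 − 1 = 2, so tw(G) ≤ 2. For the lower bound, the 3 vertices {a, b, c} are pairwise adjacent, and any tree decomposition puts a clique entirely inside one bag — forcing width ≥ 2. Combining the bounds, tw(G) = 2.

Treewidth 2.
One such decomposition:
Bags: B1 = {a, b, c}
Tree: (single bag)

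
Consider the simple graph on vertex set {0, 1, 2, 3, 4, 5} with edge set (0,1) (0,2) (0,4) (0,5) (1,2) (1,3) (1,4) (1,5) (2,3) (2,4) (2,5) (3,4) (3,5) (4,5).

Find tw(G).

4

A width-4 tree decomposition is:
Bags: B1 = {1, 2, 3, 4, 5}  B2 = {0, 1, 2, 4, 5}
Tree: B1–B2
Each bag holds 5 vertices, so the decomposition has width 4, which upper-bounds the treewidth. Conversely, {0, 1, 2, 4, 5} is a clique of size 5, and the vertices of any clique must share a bag in every tree decomposition; so some bag has ≥ 5 vertices and tw(G) ≥ 4. Combining the bounds, tw(G) = 4.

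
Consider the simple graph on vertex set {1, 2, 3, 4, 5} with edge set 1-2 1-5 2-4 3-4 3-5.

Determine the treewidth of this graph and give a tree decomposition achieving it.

Each bag holds 3 vertices, so the decomposition has width 2, which upper-bounds the treewidth. The edges 5–3–4–2–1–5 form a cycle, so G is not a tree and its treewidth is at least 2. Combining the bounds, tw(G) = 2.

Treewidth 2.
One optimal decomposition is:
Bags: B1 = {3, 4, 5}  B2 = {2, 4, 5}  B3 = {1, 2, 5}
Tree: B1–B2, B2–B3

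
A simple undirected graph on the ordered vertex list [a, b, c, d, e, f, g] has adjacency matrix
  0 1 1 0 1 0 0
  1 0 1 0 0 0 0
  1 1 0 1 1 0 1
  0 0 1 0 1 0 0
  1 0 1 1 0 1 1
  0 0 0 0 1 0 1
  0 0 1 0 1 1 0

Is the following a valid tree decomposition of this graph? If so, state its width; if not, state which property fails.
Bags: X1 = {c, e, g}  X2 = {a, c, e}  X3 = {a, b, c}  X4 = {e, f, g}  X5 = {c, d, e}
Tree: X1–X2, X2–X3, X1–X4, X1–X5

Checking the three conditions: (i) the bags cover all of {a, b, c, d, e, f, g}; (ii) for each edge, some bag contains both endpoints; (iii) the bags containing any fixed vertex form a subtree. All hold, so the decomposition is valid with width 3 − 1 = 2.

Yes; width 2.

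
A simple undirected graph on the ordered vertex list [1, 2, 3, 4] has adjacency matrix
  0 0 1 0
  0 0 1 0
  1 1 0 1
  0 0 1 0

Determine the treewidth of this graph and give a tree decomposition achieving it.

Treewidth 1.
One such decomposition:
Bags: B1 = {3, 4}  B2 = {1, 3}  B3 = {2, 3}
Tree: B1–B2, B2–B3

Each bag holds 2 vertices, so the decomposition has width 1, which upper-bounds the treewidth. Any graph with an edge has treewidth ≥ 1, and G has the edge 3–4. Combining the bounds, tw(G) = 1.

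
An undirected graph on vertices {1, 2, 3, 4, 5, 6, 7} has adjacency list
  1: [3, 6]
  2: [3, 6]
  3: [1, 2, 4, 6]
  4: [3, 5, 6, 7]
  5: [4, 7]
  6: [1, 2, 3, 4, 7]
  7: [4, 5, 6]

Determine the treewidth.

2

A width-2 tree decomposition is:
Bags: B1 = {4, 6, 7}  B2 = {3, 4, 6}  B3 = {1, 3, 6}  B4 = {4, 5, 7}  B5 = {2, 3, 6}
Tree: B1–B2, B2–B3, B1–B4, B2–B5
The largest bag has 3 vertices, giving width 2; this decomposition certifies tw(G) ≤ 2. On the other hand G contains the 3-clique {4, 5, 7}. A clique must lie in a single bag of any decomposition, so no decomposition can have width below 2. Combining the bounds, tw(G) = 2.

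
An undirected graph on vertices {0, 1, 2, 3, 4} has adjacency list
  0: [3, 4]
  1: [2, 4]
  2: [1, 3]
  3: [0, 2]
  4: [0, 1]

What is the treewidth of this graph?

A width-2 tree decomposition is:
Bags: B1 = {1, 2, 4}  B2 = {0, 2, 4}  B3 = {0, 2, 3}
Tree: B1–B2, B2–B3
Every bag has size at most 3, so the width is 3 − 1 = 2 and tw(G) ≤ 2. For the lower bound, G contains the cycle 2–1–4–0–3–2, so G is not a forest; only forests have treewidth ≤ 1, hence tw(G) ≥ 2. The upper and lower bounds meet at 2, so that is the treewidth.

2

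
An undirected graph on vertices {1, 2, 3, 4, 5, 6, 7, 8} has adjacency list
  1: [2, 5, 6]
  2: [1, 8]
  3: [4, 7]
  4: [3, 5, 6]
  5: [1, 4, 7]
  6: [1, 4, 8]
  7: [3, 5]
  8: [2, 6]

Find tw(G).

2

A width-2 tree decomposition is:
Bags: B1 = {1, 2, 8}  B2 = {1, 6, 8}  B3 = {1, 5, 6}  B4 = {4, 5, 6}  B5 = {4, 5, 7}  B6 = {3, 4, 7}
Tree: B1–B2, B2–B3, B3–B4, B4–B5, B5–B6
The largest bag has 3 vertices, giving width 2; this decomposition certifies tw(G) ≤ 2. For the lower bound, G contains the cycle 2–8–6–1–2, so G is not a forest; only forests have treewidth ≤ 1, hence tw(G) ≥ 2. Hence tw(G) = 2 exactly.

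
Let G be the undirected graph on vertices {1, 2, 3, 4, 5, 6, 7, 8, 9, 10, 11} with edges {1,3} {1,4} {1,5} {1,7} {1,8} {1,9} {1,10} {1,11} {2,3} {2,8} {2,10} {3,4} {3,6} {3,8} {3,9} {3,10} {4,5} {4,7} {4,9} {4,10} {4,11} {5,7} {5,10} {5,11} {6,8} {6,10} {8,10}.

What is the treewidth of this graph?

A width-3 tree decomposition is:
Bags: B1 = {1, 4, 5, 10}  B2 = {1, 3, 4, 10}  B3 = {1, 3, 4, 9}  B4 = {1, 3, 8, 10}  B5 = {2, 3, 8, 10}  B6 = {3, 6, 8, 10}  B7 = {1, 4, 5, 7}  B8 = {1, 4, 5, 11}
Tree: B1–B2, B2–B3, B2–B4, B4–B5, B5–B6, B1–B7, B1–B8
Every bag has size at most 4, so the width is 4 − 1 = 3 and tw(G) ≤ 3. On the other hand G contains the 4-clique {1, 3, 8, 10}. A clique must lie in a single bag of any decomposition, so no decomposition can have width below 3. Combining the bounds, tw(G) = 3.

3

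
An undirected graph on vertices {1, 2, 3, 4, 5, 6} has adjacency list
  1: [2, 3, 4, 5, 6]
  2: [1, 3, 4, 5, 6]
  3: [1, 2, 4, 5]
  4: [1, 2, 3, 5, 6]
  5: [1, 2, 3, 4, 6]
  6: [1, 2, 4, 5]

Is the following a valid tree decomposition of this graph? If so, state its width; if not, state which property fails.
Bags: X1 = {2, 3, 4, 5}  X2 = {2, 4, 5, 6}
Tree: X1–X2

A tree decomposition must satisfy three properties: every vertex lies in some bag; for every edge, both endpoints lie together in some bag; and for every vertex, the bags containing it form a connected subtree. Here vertex 1 appears in no bag, so the decomposition is invalid.

No — vertex 1 appears in no bag.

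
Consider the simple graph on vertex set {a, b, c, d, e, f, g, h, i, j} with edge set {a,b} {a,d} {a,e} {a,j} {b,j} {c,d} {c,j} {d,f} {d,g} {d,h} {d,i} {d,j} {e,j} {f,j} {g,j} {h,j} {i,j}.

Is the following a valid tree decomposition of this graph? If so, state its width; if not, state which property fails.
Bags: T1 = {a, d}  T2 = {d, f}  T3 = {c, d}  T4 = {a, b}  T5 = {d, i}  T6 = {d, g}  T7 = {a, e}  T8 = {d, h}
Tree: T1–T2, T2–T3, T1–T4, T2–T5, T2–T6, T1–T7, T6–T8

No — vertex j appears in no bag.

A tree decomposition must satisfy three properties: every vertex lies in some bag; for every edge, both endpoints lie together in some bag; and for every vertex, the bags containing it form a connected subtree. Here vertex j appears in no bag, so the decomposition is invalid.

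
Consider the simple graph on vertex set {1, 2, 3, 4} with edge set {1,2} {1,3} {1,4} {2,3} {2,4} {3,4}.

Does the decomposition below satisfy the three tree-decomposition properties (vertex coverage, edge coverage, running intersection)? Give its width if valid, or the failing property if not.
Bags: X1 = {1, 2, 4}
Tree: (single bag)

A tree decomposition must satisfy three properties: every vertex lies in some bag; for every edge, both endpoints lie together in some bag; and for every vertex, the bags containing it form a connected subtree. Here vertex 3 appears in no bag, so the decomposition is invalid.

No — vertex 3 appears in no bag.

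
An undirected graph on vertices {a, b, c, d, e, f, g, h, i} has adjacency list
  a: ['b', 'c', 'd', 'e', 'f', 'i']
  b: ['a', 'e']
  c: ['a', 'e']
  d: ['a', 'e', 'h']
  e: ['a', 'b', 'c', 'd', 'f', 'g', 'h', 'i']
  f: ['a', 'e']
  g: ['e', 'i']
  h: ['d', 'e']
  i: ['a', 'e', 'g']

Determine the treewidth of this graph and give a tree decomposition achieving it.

Every bag has size at most 3, so the width is 3 − 1 = 2 and tw(G) ≤ 2. Conversely, {e, g, i} is a clique of size 3, and the vertices of any clique must share a bag in every tree decomposition; so some bag has ≥ 3 vertices and tw(G) ≥ 2. Therefore the treewidth is 2.

Treewidth 2.
One such decomposition:
Bags: B1 = {a, c, e}  B2 = {a, d, e}  B3 = {d, e, h}  B4 = {a, b, e}  B5 = {a, e, i}  B6 = {a, e, f}  B7 = {e, g, i}
Tree: B1–B2, B2–B3, B1–B4, B4–B5, B2–B6, B5–B7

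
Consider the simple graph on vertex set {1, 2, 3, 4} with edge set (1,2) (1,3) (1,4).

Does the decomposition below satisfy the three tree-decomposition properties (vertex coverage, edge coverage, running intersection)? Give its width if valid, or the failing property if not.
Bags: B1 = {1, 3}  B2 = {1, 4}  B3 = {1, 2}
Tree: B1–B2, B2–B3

Every vertex of G appears in some bag (union = {1, 2, 3, 4}); every edge is covered by a bag; and for each vertex v the set of bags containing v is connected in the bag tree. The decomposition is therefore valid. The largest bag has 2 vertices, so the width is 1.

Yes; width 1.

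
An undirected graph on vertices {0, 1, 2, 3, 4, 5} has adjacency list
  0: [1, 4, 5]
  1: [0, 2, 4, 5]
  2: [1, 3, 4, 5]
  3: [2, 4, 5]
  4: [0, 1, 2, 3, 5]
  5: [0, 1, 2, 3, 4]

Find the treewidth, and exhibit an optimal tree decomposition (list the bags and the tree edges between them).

Each bag holds 4 vertices, so the decomposition has width 3, which upper-bounds the treewidth. Conversely, {0, 1, 4, 5} is a clique of size 4, and the vertices of any clique must share a bag in every tree decomposition; so some bag has ≥ 4 vertices and tw(G) ≥ 3. Hence tw(G) = 3 exactly.

Treewidth 3.
Bags: B1 = {0, 1, 4, 5}  B2 = {1, 2, 4, 5}  B3 = {2, 3, 4, 5}
Tree: B1–B2, B2–B3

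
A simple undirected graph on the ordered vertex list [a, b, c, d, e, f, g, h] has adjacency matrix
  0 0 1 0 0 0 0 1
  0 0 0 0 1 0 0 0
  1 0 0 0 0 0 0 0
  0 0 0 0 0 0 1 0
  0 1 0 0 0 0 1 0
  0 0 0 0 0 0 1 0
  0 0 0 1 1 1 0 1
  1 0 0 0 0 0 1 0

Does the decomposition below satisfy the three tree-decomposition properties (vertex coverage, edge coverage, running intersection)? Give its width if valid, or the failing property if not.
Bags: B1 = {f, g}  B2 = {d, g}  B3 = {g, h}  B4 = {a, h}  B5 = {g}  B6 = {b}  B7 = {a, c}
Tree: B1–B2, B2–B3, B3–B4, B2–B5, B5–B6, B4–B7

No — vertex e appears in no bag.

A tree decomposition must satisfy three properties: every vertex lies in some bag; for every edge, both endpoints lie together in some bag; and for every vertex, the bags containing it form a connected subtree. Here vertex e appears in no bag, so the decomposition is invalid.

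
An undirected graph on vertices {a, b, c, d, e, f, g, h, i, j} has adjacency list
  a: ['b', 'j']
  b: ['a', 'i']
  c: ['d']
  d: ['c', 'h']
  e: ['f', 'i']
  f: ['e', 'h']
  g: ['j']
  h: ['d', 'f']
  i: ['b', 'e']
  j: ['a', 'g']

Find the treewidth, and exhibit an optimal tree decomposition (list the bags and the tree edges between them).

Treewidth 1.
One optimal decomposition is:
Bags: B1 = {g, j}  B2 = {a, j}  B3 = {a, b}  B4 = {b, i}  B5 = {e, i}  B6 = {e, f}  B7 = {f, h}  B8 = {d, h}  B9 = {c, d}
Tree: B1–B2, B2–B3, B3–B4, B4–B5, B5–B6, B6–B7, B7–B8, B8–B9

The largest bag has 2 vertices, giving width 1; this decomposition certifies tw(G) ≤ 1. G has an edge, so its treewidth is at least 1. The upper and lower bounds meet at 1, so that is the treewidth.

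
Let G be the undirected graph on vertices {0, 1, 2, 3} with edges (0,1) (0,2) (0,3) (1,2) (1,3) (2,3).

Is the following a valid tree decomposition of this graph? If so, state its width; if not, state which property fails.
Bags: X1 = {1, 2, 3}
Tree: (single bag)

A tree decomposition must satisfy three properties: every vertex lies in some bag; for every edge, both endpoints lie together in some bag; and for every vertex, the bags containing it form a connected subtree. Here vertex 0 appears in no bag, so the decomposition is invalid.

No — vertex 0 appears in no bag.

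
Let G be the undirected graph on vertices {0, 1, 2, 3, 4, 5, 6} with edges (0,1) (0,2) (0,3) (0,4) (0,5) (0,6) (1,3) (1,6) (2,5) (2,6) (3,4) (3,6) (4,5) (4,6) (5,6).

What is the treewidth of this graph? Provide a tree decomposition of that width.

Treewidth 3.
One such decomposition:
Bags: B1 = {0, 3, 4, 6}  B2 = {0, 4, 5, 6}  B3 = {0, 2, 5, 6}  B4 = {0, 1, 3, 6}
Tree: B1–B2, B2–B3, B1–B4

Each bag holds 4 vertices, so the decomposition has width 3, which upper-bounds the treewidth. Conversely, {0, 2, 5, 6} is a clique of size 4, and the vertices of any clique must share a bag in every tree decomposition; so some bag has ≥ 4 vertices and tw(G) ≥ 3. Combining the bounds, tw(G) = 3.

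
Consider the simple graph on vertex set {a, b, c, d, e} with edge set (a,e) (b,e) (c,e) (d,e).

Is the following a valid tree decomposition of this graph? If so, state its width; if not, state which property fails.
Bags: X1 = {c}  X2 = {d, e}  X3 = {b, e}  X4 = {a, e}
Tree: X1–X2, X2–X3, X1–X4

A tree decomposition must satisfy three properties: every vertex lies in some bag; for every edge, both endpoints lie together in some bag; and for every vertex, the bags containing it form a connected subtree. Here edge (e,c) lies in no bag, so the decomposition is invalid.

No — edge (e,c) lies in no bag.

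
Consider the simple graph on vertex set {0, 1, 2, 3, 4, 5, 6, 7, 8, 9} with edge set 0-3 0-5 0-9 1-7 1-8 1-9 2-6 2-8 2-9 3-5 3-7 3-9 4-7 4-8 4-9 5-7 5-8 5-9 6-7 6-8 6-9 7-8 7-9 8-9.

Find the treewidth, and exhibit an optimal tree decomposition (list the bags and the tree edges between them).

Treewidth 3.
Bags: B1 = {2, 6, 8, 9}  B2 = {6, 7, 8, 9}  B3 = {5, 7, 8, 9}  B4 = {3, 5, 7, 9}  B5 = {4, 7, 8, 9}  B6 = {0, 3, 5, 9}  B7 = {1, 7, 8, 9}
Tree: B1–B2, B2–B3, B3–B4, B2–B5, B4–B6, B5–B7

Each bag holds 4 vertices, so the decomposition has width 3, which upper-bounds the treewidth. On the other hand G contains the 4-clique {0, 3, 5, 9}. A clique must lie in a single bag of any decomposition, so no decomposition can have width below 3. Therefore the treewidth is 3.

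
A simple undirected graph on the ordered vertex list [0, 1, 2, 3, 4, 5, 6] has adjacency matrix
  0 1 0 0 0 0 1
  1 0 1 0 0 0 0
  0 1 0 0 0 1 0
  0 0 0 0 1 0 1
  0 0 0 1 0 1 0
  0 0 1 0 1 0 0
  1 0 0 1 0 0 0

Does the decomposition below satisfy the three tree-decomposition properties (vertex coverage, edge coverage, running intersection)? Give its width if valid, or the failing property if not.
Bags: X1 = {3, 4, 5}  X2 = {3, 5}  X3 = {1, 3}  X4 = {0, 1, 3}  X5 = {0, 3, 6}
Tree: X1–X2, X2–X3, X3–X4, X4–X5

A tree decomposition must satisfy three properties: every vertex lies in some bag; for every edge, both endpoints lie together in some bag; and for every vertex, the bags containing it form a connected subtree. Here vertex 2 appears in no bag, so the decomposition is invalid.

No — vertex 2 appears in no bag.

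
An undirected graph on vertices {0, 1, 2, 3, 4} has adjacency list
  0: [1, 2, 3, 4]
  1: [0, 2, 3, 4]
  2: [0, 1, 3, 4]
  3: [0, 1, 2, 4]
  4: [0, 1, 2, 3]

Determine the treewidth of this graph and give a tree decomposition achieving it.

With just one bag of size 5, the width is 5 − 1 = 4, so tw(G) ≤ 4. On the other hand G contains the 5-clique {0, 1, 2, 3, 4}. A clique must lie in a single bag of any decomposition, so no decomposition can have width below 4. Combining the bounds, tw(G) = 4.

Treewidth 4.
One such decomposition:
Bags: B1 = {0, 1, 2, 3, 4}
Tree: (single bag)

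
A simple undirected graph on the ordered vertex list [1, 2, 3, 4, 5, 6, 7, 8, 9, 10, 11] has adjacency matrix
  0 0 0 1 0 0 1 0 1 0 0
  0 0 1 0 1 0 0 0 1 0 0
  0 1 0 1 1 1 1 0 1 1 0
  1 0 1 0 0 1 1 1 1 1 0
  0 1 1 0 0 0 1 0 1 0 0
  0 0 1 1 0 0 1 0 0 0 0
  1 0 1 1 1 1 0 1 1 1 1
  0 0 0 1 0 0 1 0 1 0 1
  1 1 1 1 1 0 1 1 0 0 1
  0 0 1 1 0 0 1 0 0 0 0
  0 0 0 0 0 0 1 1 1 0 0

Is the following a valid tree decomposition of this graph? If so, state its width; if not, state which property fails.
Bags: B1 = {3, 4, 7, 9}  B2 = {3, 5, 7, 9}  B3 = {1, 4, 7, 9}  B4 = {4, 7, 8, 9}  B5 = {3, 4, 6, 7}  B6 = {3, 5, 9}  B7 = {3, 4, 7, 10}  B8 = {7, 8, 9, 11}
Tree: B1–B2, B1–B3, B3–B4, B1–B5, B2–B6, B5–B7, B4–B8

No — vertex 2 appears in no bag.

A tree decomposition must satisfy three properties: every vertex lies in some bag; for every edge, both endpoints lie together in some bag; and for every vertex, the bags containing it form a connected subtree. Here vertex 2 appears in no bag, so the decomposition is invalid.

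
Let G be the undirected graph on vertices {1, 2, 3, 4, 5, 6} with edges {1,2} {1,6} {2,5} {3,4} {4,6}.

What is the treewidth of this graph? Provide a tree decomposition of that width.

Treewidth 1.
One such decomposition:
Bags: B1 = {2, 5}  B2 = {1, 2}  B3 = {1, 6}  B4 = {4, 6}  B5 = {3, 4}
Tree: B1–B2, B2–B3, B3–B4, B4–B5

Each bag holds 2 vertices, so the decomposition has width 1, which upper-bounds the treewidth. Since G has at least one edge (e.g. 5–2), it is not an edgeless graph, so tw(G) ≥ 1. Hence tw(G) = 1 exactly.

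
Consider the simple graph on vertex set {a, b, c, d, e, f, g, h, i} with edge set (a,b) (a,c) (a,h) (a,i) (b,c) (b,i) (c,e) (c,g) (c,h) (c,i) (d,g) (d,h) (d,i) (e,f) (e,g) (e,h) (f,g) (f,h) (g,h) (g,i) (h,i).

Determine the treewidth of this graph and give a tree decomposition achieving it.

Treewidth 3.
One such decomposition:
Bags: B1 = {c, e, g, h}  B2 = {c, g, h, i}  B3 = {d, g, h, i}  B4 = {a, c, h, i}  B5 = {a, b, c, i}  B6 = {e, f, g, h}
Tree: B1–B2, B2–B3, B2–B4, B4–B5, B1–B6

The largest bag has 4 vertices, giving width 3; this decomposition certifies tw(G) ≤ 3. On the other hand G contains the 4-clique {c, e, g, h}. A clique must lie in a single bag of any decomposition, so no decomposition can have width below 3. The upper and lower bounds meet at 3, so that is the treewidth.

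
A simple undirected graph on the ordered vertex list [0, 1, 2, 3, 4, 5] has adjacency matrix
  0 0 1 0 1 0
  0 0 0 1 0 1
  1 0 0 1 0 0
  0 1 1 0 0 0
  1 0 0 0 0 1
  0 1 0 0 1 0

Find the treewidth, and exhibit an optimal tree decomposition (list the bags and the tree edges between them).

Treewidth 2.
One such decomposition:
Bags: B1 = {0, 2, 4}  B2 = {2, 4, 5}  B3 = {1, 2, 5}  B4 = {1, 2, 3}
Tree: B1–B2, B2–B3, B3–B4

Each bag holds 3 vertices, so the decomposition has width 2, which upper-bounds the treewidth. Since 2–0–4–5–1–3–2 is a cycle in G, G is not acyclic. Forests are exactly the graphs of treewidth ≤ 1, so tw(G) ≥ 2. Therefore the treewidth is 2.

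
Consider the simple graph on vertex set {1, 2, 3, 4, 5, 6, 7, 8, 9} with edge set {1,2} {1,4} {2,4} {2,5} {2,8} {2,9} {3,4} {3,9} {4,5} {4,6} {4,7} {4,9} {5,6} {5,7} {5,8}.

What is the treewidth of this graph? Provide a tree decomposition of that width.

Each bag holds 3 vertices, so the decomposition has width 2, which upper-bounds the treewidth. On the other hand G contains the 3-clique {2, 5, 8}. A clique must lie in a single bag of any decomposition, so no decomposition can have width below 2. The upper and lower bounds meet at 2, so that is the treewidth.

Treewidth 2.
Bags: B1 = {2, 4, 5}  B2 = {4, 5, 7}  B3 = {2, 5, 8}  B4 = {4, 5, 6}  B5 = {2, 4, 9}  B6 = {3, 4, 9}  B7 = {1, 2, 4}
Tree: B1–B2, B1–B3, B2–B4, B1–B5, B5–B6, B1–B7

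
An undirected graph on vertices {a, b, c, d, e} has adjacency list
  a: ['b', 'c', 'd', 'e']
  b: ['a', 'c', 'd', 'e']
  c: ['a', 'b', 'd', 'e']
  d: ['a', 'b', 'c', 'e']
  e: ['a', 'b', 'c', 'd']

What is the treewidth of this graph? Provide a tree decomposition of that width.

Treewidth 4.
One such decomposition:
Bags: B1 = {a, b, c, d, e}
Tree: (single bag)

With just one bag of size 5, the width is 5 − 1 = 4, so tw(G) ≤ 4. Conversely, {a, b, c, d, e} is a clique of size 5, and the vertices of any clique must share a bag in every tree decomposition; so some bag has ≥ 5 vertices and tw(G) ≥ 4. Combining the bounds, tw(G) = 4.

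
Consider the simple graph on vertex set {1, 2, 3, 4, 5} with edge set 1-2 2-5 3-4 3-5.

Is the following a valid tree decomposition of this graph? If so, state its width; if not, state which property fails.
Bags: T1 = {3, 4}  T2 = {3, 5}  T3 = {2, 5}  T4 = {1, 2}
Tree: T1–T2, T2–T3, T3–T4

Yes; width 1.

Checking the three conditions: (i) the bags cover all of {1, 2, 3, 4, 5}; (ii) for each edge, some bag contains both endpoints; (iii) the bags containing any fixed vertex form a subtree. All hold, so the decomposition is valid with width 2 − 1 = 1.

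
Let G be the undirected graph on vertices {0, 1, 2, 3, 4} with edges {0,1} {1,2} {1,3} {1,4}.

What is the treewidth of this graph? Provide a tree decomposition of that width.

Each bag holds 2 vertices, so the decomposition has width 1, which upper-bounds the treewidth. G has an edge, so its treewidth is at least 1. Therefore the treewidth is 1.

Treewidth 1.
One such decomposition:
Bags: B1 = {0, 1}  B2 = {1, 2}  B3 = {1, 4}  B4 = {1, 3}
Tree: B1–B2, B1–B3, B3–B4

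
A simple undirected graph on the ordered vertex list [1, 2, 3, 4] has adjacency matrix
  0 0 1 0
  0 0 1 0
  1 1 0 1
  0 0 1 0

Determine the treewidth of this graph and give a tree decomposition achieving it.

Treewidth 1.
Bags: B1 = {1, 3}  B2 = {3, 4}  B3 = {2, 3}
Tree: B1–B2, B1–B3

Every bag has size at most 2, so the width is 2 − 1 = 1 and tw(G) ≤ 1. Since G has at least one edge (e.g. 1–3), it is not an edgeless graph, so tw(G) ≥ 1. Hence tw(G) = 1 exactly.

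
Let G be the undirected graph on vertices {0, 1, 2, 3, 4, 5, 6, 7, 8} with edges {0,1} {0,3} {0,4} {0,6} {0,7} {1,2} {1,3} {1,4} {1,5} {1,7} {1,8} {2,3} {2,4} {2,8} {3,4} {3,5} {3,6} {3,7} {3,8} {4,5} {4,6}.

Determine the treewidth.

3

A width-3 tree decomposition is:
Bags: B1 = {0, 1, 3, 4}  B2 = {1, 2, 3, 4}  B3 = {0, 3, 4, 6}  B4 = {0, 1, 3, 7}  B5 = {1, 2, 3, 8}  B6 = {1, 3, 4, 5}
Tree: B1–B2, B1–B3, B1–B4, B2–B5, B2–B6
Each bag holds 4 vertices, so the decomposition has width 3, which upper-bounds the treewidth. On the other hand G contains the 4-clique {1, 2, 3, 8}. A clique must lie in a single bag of any decomposition, so no decomposition can have width below 3. Hence tw(G) = 3 exactly.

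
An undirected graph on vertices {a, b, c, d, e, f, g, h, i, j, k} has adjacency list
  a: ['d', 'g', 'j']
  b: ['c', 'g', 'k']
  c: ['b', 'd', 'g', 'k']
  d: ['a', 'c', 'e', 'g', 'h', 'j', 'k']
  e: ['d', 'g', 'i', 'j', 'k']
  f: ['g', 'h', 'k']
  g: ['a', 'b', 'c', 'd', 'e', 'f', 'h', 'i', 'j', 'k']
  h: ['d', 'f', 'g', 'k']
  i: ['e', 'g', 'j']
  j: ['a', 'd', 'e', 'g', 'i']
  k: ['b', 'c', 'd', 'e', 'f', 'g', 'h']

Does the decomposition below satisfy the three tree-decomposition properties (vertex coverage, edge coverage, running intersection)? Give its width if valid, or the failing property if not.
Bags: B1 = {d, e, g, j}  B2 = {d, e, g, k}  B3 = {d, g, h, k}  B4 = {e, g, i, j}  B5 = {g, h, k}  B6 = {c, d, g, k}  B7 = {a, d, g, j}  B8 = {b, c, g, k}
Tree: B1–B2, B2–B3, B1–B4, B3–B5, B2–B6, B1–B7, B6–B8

A tree decomposition must satisfy three properties: every vertex lies in some bag; for every edge, both endpoints lie together in some bag; and for every vertex, the bags containing it form a connected subtree. Here vertex f appears in no bag, so the decomposition is invalid.

No — vertex f appears in no bag.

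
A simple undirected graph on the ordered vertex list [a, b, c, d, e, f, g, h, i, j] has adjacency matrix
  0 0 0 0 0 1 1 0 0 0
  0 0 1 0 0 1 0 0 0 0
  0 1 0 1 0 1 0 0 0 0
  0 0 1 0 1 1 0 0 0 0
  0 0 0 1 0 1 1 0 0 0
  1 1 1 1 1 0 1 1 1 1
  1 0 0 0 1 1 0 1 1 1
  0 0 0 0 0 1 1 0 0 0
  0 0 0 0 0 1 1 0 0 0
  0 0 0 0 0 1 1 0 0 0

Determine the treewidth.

2

A width-2 tree decomposition is:
Bags: B1 = {e, f, g}  B2 = {a, f, g}  B3 = {d, e, f}  B4 = {f, g, h}  B5 = {c, d, f}  B6 = {f, g, j}  B7 = {f, g, i}  B8 = {b, c, f}
Tree: B1–B2, B1–B3, B2–B4, B3–B5, B2–B6, B6–B7, B5–B8
The largest bag has 3 vertices, giving width 2; this decomposition certifies tw(G) ≤ 2. For the lower bound, the 3 vertices {d, e, f} are pairwise adjacent, and any tree decomposition puts a clique entirely inside one bag — forcing width ≥ 2. Therefore the treewidth is 2.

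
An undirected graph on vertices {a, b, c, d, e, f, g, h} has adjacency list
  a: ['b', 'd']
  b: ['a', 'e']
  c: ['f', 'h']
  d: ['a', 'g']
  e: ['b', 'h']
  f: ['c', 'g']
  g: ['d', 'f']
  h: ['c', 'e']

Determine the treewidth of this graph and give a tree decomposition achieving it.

Treewidth 2.
One optimal decomposition is:
Bags: B1 = {a, d, g}  B2 = {a, b, g}  B3 = {b, e, g}  B4 = {e, g, h}  B5 = {c, g, h}  B6 = {c, f, g}
Tree: B1–B2, B2–B3, B3–B4, B4–B5, B5–B6

Each bag holds 3 vertices, so the decomposition has width 2, which upper-bounds the treewidth. Since g–d–a–b–e–h–c–f–g is a cycle in G, G is not acyclic. Forests are exactly the graphs of treewidth ≤ 1, so tw(G) ≥ 2. Combining the bounds, tw(G) = 2.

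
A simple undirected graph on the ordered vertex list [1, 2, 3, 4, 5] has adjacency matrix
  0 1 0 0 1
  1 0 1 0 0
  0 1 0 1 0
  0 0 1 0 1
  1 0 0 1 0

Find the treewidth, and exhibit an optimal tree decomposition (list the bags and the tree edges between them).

Every bag has size at most 3, so the width is 3 − 1 = 2 and tw(G) ≤ 2. The edges 5–1–2–3–4–5 form a cycle, so G is not a tree and its treewidth is at least 2. Therefore the treewidth is 2.

Treewidth 2.
One such decomposition:
Bags: B1 = {1, 2, 5}  B2 = {2, 3, 5}  B3 = {3, 4, 5}
Tree: B1–B2, B2–B3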